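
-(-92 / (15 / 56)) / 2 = 2576 / 15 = 171.73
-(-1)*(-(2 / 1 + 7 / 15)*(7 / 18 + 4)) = -2923 / 270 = -10.83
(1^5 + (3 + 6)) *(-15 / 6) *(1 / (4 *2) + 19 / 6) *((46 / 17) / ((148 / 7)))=-317975 / 30192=-10.53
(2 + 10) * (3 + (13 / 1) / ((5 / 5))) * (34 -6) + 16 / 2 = 5384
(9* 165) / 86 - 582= -564.73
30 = 30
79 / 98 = 0.81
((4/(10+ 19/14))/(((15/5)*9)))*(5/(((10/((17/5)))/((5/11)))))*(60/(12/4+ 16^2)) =1360/582417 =0.00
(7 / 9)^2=49 / 81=0.60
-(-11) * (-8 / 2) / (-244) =0.18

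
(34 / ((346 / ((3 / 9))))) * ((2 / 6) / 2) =17 / 3114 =0.01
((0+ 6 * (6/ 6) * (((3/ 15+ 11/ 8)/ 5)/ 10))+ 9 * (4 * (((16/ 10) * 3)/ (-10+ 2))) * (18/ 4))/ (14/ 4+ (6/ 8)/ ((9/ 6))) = -97011/ 4000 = -24.25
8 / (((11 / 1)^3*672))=0.00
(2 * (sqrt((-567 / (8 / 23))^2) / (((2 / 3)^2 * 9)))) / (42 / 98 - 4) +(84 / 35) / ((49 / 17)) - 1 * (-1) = -4437143 / 19600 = -226.38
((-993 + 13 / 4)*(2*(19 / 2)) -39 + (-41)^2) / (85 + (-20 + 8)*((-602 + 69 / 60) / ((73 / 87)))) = -25058345 / 12669848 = -1.98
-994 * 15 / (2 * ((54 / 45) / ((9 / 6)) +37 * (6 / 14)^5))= -626480925 / 112183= -5584.46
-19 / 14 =-1.36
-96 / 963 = -32 / 321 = -0.10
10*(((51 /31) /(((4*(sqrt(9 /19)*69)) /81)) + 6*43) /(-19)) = -2580 /19- 2295*sqrt(19) /27094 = -136.16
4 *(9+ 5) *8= 448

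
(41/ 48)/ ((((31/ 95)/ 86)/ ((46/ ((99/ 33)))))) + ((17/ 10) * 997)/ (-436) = 4194120179/ 1216440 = 3447.86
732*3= 2196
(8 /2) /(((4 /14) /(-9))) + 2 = -124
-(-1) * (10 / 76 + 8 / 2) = 157 / 38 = 4.13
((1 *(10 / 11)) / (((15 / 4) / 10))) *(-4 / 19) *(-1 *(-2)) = -640 / 627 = -1.02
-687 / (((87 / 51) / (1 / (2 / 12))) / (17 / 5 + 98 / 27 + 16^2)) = -276473074 / 435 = -635570.29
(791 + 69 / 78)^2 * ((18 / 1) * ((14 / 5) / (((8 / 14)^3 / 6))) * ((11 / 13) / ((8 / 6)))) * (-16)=-906860260933011 / 87880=-10319302013.35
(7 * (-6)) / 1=-42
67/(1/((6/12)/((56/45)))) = 3015/112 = 26.92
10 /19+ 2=48 /19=2.53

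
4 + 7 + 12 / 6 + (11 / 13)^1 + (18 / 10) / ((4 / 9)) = 17.90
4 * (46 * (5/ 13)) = 70.77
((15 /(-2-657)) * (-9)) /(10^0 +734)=9 /32291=0.00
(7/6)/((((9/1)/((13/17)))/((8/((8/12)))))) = 182/153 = 1.19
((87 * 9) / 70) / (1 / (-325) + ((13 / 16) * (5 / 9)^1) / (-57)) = -208873080 / 205331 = -1017.25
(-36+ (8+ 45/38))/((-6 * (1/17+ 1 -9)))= -17323/30780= -0.56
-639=-639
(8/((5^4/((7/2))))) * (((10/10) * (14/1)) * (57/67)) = 22344/41875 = 0.53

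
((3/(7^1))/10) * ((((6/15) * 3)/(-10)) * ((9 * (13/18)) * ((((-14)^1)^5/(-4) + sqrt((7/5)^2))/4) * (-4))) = 11236797/2500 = 4494.72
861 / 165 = 287 / 55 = 5.22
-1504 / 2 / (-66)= 376 / 33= 11.39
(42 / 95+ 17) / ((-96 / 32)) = -1657 / 285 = -5.81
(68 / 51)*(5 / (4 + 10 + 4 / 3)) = 10 / 23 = 0.43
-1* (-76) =76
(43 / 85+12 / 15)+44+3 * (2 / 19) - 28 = 28459 / 1615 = 17.62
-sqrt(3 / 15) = -sqrt(5) / 5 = -0.45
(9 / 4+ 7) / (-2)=-37 / 8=-4.62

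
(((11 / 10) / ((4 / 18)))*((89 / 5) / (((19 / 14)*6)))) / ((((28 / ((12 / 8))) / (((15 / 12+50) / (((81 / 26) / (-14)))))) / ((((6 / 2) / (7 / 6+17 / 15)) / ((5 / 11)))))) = -40179139 / 104880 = -383.10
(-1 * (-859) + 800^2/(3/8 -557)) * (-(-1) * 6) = -7769238/4453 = -1744.72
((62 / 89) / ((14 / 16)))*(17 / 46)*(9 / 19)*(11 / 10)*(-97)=-20243124 / 1361255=-14.87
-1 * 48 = -48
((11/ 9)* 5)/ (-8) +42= 41.24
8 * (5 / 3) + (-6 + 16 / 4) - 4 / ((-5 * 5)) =862 / 75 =11.49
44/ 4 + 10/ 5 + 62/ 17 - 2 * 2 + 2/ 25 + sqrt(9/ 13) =3 * sqrt(13)/ 13 + 5409/ 425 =13.56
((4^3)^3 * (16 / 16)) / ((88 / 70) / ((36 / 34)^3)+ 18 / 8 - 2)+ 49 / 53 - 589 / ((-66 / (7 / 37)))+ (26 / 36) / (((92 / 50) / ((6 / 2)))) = 53096000942065119 / 265135459732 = 200259.90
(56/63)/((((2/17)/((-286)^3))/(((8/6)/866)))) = -3181537216/11691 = -272135.59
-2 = -2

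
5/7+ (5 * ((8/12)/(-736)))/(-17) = 93875/131376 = 0.71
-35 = -35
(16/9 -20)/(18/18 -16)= 164/135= 1.21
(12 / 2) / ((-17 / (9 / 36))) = -3 / 34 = -0.09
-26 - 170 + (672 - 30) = 446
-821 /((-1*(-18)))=-821 /18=-45.61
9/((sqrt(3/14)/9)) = 27*sqrt(42) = 174.98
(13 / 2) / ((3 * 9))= 13 / 54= 0.24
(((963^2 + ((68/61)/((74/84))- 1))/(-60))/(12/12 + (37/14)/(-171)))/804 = -34797329182/1782115915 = -19.53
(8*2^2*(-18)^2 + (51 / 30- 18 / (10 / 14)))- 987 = 18715 / 2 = 9357.50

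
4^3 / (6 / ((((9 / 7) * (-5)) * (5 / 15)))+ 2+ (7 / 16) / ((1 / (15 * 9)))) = 5120 / 4661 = 1.10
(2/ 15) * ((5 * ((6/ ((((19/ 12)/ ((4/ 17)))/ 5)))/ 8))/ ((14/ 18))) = 1080/ 2261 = 0.48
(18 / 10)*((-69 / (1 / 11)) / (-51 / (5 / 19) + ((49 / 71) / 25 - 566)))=1.80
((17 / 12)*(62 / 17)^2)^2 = 923521 / 2601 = 355.06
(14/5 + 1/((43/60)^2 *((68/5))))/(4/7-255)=-3237934/279910865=-0.01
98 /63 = 14 /9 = 1.56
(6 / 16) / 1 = 3 / 8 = 0.38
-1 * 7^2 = -49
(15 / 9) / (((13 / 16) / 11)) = 880 / 39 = 22.56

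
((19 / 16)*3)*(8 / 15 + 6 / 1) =931 / 40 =23.28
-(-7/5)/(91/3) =3/65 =0.05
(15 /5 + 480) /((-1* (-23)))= 21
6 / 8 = 3 / 4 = 0.75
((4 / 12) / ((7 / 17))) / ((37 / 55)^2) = 51425 / 28749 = 1.79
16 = 16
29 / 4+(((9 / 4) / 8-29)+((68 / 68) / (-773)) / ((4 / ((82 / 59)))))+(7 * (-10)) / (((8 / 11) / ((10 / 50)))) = -59426577 / 1459424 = -40.72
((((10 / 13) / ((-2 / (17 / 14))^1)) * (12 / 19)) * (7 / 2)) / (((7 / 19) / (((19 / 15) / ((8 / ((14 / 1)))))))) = -323 / 52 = -6.21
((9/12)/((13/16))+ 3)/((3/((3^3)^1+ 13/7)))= 3434/91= 37.74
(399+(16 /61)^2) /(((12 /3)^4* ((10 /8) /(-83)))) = -24649921 /238144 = -103.51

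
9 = 9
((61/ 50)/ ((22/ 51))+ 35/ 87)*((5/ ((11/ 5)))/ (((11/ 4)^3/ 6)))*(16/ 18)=79144192/ 42034311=1.88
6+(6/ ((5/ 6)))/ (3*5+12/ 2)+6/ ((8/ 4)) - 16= -233/ 35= -6.66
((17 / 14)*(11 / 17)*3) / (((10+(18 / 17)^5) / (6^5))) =8280606024 / 5118953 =1617.64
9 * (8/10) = 36/5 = 7.20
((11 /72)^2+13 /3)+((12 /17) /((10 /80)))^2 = 54302809 /1498176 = 36.25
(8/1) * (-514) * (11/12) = -11308/3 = -3769.33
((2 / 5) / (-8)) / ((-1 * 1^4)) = 0.05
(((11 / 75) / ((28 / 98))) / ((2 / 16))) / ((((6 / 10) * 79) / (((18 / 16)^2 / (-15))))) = -231 / 31600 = -0.01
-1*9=-9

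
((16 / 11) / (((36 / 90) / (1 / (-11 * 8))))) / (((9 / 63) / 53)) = -15.33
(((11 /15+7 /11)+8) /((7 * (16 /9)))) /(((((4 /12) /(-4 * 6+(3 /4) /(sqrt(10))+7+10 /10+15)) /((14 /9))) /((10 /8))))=-773 /176+2319 * sqrt(10) /7040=-3.35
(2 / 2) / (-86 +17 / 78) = -78 / 6691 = -0.01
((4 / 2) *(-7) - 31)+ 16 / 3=-119 / 3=-39.67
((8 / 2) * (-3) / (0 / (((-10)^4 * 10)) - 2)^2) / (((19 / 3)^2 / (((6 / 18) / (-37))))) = 9 / 13357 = 0.00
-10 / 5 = -2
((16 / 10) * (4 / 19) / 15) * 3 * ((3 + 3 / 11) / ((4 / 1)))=0.06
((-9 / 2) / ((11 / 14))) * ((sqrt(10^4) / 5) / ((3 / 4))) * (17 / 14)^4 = -1252815 / 3773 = -332.05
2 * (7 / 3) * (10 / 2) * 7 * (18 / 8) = 735 / 2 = 367.50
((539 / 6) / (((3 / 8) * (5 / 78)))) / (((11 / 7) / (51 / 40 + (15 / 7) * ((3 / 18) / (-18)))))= 2014831 / 675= 2984.93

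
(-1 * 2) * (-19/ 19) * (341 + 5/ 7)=4784/ 7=683.43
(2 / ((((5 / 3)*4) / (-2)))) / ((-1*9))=1 / 15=0.07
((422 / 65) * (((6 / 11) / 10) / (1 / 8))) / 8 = 0.35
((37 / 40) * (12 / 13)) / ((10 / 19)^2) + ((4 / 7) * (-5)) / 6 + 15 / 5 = 1530491 / 273000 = 5.61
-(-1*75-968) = 1043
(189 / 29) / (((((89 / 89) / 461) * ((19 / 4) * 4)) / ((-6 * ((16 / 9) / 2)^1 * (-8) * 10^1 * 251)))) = 9330935040 / 551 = 16934546.35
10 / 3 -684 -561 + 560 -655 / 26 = -55135 / 78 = -706.86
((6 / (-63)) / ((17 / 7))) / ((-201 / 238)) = 28 / 603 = 0.05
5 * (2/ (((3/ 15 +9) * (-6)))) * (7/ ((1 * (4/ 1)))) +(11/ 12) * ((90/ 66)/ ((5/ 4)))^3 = 58313/ 66792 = 0.87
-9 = -9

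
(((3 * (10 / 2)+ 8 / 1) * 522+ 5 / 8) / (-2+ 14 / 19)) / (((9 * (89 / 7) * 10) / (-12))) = 12775049 / 128160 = 99.68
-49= -49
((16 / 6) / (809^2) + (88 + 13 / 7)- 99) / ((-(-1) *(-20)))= 31415074 / 68720505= 0.46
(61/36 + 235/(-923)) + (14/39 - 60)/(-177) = 1161107/653484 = 1.78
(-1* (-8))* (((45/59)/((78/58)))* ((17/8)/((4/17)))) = 40.98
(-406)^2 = 164836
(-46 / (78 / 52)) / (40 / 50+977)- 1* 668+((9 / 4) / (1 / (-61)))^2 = 4263880211 / 234672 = 18169.53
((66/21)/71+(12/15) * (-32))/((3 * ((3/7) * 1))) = -63506/3195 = -19.88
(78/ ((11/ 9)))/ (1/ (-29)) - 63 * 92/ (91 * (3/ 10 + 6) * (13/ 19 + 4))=-165071722/ 89089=-1852.89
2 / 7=0.29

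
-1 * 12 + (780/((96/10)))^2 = 105433/16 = 6589.56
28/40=7/10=0.70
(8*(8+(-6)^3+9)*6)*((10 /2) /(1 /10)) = -477600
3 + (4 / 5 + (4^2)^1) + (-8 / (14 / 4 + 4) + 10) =28.73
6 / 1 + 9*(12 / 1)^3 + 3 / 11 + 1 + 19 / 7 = 1198273 / 77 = 15561.99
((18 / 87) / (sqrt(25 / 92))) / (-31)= -12*sqrt(23) / 4495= -0.01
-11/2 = -5.50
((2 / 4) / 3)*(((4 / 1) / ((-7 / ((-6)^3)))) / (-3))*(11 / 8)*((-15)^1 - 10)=1650 / 7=235.71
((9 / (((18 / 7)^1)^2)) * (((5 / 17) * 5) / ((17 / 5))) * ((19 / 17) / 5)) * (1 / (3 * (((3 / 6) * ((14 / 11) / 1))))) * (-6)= -36575 / 88434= -0.41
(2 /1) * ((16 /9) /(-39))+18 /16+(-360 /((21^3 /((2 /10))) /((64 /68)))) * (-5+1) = 17406625 /16373448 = 1.06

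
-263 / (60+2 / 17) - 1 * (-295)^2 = -88944021 / 1022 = -87029.37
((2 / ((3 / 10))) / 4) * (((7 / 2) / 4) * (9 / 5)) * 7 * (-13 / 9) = -637 / 24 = -26.54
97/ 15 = 6.47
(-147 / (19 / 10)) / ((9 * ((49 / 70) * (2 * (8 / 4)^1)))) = -175 / 57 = -3.07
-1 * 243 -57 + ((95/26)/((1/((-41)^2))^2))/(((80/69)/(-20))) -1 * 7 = -18522895283/104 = -178104762.34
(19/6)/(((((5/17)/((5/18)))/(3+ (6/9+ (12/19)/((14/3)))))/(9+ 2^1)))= 283679/2268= 125.08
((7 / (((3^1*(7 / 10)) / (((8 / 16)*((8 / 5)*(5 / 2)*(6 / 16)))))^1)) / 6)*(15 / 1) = 25 / 4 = 6.25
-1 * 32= -32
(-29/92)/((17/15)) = -435/1564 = -0.28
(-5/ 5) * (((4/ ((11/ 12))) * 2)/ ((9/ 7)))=-224/ 33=-6.79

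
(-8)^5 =-32768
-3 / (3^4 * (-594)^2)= -1 / 9526572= -0.00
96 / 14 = 48 / 7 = 6.86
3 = 3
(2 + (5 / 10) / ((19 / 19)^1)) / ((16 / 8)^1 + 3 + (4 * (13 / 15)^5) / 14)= 26578125 / 54641422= 0.49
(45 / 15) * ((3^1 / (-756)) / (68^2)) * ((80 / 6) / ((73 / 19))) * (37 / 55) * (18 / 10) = -703 / 64978760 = -0.00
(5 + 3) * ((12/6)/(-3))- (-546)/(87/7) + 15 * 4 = 8578/87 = 98.60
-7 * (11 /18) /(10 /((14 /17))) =-539 /1530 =-0.35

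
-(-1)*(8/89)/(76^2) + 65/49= 4176819/3148642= 1.33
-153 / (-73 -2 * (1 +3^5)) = 3 / 11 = 0.27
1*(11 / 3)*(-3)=-11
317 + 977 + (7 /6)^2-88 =43465 /36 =1207.36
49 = 49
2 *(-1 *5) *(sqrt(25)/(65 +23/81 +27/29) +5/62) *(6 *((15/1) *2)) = -1355296500/4821709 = -281.08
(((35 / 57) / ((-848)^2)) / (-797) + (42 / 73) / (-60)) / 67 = -0.00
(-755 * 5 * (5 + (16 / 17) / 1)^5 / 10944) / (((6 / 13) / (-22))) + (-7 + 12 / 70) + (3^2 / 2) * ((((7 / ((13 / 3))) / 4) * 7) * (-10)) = 2578651752643597907 / 21210618985920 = 121573.62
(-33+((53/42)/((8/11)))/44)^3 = -86932419662899/2427715584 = -35808.32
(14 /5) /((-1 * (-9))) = 14 /45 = 0.31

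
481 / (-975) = -37 / 75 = -0.49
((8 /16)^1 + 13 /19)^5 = 184528125 /79235168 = 2.33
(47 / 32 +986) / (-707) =-31599 / 22624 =-1.40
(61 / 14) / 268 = 61 / 3752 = 0.02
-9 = -9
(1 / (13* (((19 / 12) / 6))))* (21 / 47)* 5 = 7560 / 11609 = 0.65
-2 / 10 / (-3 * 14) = 1 / 210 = 0.00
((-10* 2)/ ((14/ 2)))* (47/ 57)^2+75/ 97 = -2579735/ 2206071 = -1.17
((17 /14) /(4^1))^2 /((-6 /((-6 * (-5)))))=-1445 /3136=-0.46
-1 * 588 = -588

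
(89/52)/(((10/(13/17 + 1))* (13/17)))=267/676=0.39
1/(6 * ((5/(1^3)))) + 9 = 271/30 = 9.03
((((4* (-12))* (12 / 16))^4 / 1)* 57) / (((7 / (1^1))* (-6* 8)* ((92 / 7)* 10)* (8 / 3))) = -373977 / 460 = -812.99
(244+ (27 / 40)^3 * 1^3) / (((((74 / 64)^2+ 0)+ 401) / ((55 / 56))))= 24570359 / 41199300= 0.60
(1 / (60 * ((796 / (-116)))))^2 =841 / 142563600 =0.00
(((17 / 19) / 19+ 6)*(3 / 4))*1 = 6549 / 1444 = 4.54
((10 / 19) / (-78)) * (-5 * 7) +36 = 36.24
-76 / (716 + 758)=-38 / 737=-0.05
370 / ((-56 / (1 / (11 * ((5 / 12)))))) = -111 / 77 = -1.44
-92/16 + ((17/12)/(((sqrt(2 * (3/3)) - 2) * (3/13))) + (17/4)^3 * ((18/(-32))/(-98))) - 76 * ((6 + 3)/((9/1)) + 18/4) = -387863935/903168 - 221 * sqrt(2)/72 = -433.79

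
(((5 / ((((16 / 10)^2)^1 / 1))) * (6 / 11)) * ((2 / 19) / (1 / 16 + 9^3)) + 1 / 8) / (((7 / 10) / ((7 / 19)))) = 2440985 / 37057372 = 0.07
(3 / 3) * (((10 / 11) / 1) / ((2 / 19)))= 8.64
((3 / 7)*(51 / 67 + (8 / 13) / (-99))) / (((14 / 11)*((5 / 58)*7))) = 1887929 / 4481295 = 0.42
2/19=0.11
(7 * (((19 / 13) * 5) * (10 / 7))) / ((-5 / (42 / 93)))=-2660 / 403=-6.60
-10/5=-2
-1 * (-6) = 6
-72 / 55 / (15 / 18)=-432 / 275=-1.57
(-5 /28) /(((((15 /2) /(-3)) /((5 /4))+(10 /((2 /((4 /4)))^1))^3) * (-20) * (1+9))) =1 /137760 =0.00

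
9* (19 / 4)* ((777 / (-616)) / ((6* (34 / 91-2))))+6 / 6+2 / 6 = 6.86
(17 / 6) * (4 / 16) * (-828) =-1173 / 2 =-586.50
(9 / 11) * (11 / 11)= 9 / 11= 0.82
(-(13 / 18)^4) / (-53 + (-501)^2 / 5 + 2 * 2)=-142805 / 26323361856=-0.00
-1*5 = -5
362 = 362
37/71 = 0.52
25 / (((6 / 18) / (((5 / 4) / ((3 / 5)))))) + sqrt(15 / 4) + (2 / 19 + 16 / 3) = sqrt(15) / 2 + 36865 / 228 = 163.63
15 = 15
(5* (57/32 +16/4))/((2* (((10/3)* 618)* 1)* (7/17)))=3145/184576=0.02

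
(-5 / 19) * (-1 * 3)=15 / 19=0.79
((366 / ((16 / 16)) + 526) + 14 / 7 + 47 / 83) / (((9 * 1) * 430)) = 0.23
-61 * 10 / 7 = -610 / 7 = -87.14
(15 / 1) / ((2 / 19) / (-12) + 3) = 1710 / 341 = 5.01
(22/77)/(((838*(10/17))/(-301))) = -0.17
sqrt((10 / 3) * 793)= sqrt(23790) / 3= 51.41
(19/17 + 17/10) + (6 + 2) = 1839/170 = 10.82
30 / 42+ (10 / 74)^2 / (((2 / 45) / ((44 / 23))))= 330685 / 220409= 1.50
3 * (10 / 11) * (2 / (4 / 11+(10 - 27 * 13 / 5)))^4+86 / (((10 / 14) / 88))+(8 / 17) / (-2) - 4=10590.96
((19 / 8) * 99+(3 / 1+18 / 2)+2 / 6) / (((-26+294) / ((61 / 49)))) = 362279 / 315168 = 1.15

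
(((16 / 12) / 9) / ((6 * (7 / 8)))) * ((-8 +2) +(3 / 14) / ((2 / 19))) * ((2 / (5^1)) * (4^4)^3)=-4966055936 / 6615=-750726.52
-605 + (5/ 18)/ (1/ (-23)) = -11005/ 18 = -611.39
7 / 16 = 0.44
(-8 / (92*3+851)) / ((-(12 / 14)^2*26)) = 1 / 2691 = 0.00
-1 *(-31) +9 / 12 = 127 / 4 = 31.75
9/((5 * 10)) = 9/50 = 0.18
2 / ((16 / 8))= 1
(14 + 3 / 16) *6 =681 / 8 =85.12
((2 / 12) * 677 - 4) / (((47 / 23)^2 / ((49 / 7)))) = 2418059 / 13254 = 182.44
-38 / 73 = -0.52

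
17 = 17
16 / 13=1.23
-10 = -10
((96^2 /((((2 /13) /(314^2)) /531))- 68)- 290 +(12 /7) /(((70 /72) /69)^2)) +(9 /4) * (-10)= 53786559536274169 /17150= 3136242538558.26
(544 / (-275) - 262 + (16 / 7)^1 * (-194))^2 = 1854384850564 / 3705625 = 500424.31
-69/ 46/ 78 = -1/ 52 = -0.02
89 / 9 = 9.89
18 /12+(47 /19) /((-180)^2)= 923447 /615600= 1.50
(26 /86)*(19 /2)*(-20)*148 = -365560 /43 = -8501.40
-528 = -528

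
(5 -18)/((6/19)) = -247/6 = -41.17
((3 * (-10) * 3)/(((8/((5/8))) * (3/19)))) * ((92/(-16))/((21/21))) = 32775/128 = 256.05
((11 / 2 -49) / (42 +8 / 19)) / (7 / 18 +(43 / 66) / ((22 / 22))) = -163647 / 166036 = -0.99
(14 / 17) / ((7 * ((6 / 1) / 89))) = 89 / 51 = 1.75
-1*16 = -16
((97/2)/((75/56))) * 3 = 2716/25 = 108.64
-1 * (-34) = 34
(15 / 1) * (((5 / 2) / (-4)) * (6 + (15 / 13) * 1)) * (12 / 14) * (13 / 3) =-6975 / 28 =-249.11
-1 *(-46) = 46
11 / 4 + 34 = 147 / 4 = 36.75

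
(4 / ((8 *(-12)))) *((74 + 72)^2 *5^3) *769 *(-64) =16392004000 / 3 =5464001333.33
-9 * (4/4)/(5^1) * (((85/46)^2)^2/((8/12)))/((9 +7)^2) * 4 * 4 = -281883375/143278592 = -1.97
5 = 5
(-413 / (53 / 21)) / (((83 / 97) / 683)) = -574594923 / 4399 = -130619.44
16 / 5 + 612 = 3076 / 5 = 615.20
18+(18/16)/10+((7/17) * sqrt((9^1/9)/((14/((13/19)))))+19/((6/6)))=sqrt(3458)/646+2969/80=37.20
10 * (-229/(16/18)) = -10305/4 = -2576.25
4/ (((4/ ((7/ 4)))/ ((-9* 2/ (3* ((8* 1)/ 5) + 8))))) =-315/ 128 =-2.46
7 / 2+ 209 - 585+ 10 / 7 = -5195 / 14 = -371.07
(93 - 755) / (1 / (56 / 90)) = -18536 / 45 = -411.91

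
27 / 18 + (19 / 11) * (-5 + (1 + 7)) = 147 / 22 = 6.68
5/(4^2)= 5/16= 0.31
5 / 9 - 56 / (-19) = 599 / 171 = 3.50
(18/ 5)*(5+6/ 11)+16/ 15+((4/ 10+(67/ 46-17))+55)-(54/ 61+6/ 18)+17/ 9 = 85501013/ 1388970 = 61.56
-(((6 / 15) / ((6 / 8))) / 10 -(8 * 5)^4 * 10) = 1919999996 / 75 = 25599999.95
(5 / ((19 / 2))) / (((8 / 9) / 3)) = 135 / 76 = 1.78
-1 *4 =-4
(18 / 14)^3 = 729 / 343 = 2.13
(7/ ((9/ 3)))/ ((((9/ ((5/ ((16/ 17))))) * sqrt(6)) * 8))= 595 * sqrt(6)/ 20736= 0.07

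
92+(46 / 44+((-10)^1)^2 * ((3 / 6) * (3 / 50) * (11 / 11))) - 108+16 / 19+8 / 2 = -2973 / 418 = -7.11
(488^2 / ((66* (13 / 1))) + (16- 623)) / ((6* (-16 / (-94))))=-6642557 / 20592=-322.58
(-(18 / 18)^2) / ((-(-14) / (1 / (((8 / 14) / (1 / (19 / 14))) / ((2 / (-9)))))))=7 / 342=0.02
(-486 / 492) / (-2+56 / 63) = 729 / 820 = 0.89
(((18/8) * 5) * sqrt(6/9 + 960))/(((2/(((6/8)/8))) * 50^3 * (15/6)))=9 * sqrt(8646)/16000000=0.00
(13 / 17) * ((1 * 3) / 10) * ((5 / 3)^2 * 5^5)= 203125 / 102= 1991.42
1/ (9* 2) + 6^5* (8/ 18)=62209/ 18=3456.06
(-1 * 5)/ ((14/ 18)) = -45/ 7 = -6.43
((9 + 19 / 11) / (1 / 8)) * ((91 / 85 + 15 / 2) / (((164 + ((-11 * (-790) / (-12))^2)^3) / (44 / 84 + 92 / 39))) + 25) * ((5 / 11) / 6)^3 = 3838495425658443709724015489050 / 4114939962659694636371355613161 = 0.93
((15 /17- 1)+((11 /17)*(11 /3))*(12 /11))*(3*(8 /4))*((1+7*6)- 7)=9072 /17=533.65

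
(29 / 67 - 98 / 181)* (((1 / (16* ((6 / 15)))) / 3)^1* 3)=-6585 / 388064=-0.02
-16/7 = -2.29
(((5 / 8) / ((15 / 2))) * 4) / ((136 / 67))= 67 / 408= 0.16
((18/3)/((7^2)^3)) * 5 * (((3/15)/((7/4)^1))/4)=6/823543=0.00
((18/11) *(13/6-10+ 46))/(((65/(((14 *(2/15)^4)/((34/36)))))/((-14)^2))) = 20108032/22790625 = 0.88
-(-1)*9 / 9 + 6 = 7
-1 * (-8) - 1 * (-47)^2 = -2201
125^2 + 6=15631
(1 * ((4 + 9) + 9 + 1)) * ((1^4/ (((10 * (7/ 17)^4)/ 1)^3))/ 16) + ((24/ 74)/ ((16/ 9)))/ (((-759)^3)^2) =3510779128630178534665987209432313/ 58020982425279087591699319536000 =60.51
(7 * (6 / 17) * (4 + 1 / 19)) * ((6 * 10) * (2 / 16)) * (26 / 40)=63063 / 1292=48.81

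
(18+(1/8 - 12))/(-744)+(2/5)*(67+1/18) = 2393953/89280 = 26.81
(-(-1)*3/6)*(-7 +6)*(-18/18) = 1/2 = 0.50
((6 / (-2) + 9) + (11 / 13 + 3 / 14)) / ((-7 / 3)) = -3855 / 1274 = -3.03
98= 98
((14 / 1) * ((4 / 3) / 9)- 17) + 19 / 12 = -13.34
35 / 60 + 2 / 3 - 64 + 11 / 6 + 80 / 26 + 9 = -7619 / 156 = -48.84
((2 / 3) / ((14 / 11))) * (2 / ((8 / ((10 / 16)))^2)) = 0.01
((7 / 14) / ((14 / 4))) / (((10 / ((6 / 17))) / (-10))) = -6 / 119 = -0.05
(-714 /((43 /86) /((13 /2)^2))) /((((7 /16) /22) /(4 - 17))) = 39440544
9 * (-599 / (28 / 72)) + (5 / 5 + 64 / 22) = -13858.66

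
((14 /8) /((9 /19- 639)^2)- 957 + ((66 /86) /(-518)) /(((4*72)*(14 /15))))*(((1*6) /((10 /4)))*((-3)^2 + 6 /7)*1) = -22639.89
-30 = -30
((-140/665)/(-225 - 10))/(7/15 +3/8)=96/90193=0.00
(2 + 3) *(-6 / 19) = -30 / 19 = -1.58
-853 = -853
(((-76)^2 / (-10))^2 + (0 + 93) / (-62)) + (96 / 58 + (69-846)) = 482625127 / 1450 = 332844.92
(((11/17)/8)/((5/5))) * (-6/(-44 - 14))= 33/3944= 0.01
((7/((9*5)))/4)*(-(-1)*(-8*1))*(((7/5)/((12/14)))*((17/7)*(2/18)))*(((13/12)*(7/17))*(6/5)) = -4459/60750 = -0.07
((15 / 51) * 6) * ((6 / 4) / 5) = 0.53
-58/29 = -2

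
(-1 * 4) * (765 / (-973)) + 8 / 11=41444 / 10703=3.87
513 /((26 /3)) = 1539 /26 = 59.19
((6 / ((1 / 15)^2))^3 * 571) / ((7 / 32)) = 44955972000000 / 7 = 6422281714285.71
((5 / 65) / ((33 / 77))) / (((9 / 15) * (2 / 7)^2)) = 1715 / 468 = 3.66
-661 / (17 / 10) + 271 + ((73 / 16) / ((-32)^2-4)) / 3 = -117.82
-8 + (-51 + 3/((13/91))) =-38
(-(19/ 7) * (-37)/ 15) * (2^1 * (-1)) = -1406/ 105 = -13.39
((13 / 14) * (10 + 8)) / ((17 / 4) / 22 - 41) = -1144 / 2793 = -0.41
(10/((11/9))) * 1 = 90/11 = 8.18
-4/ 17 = -0.24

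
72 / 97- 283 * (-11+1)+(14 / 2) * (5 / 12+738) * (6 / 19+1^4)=213020171 / 22116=9631.95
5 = 5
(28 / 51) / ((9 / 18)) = 56 / 51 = 1.10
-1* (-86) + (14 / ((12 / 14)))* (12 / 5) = 626 / 5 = 125.20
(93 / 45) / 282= 0.01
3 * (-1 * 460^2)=-634800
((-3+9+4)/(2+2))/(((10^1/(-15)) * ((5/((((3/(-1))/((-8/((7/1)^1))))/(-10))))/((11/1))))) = 693/320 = 2.17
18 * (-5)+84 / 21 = -86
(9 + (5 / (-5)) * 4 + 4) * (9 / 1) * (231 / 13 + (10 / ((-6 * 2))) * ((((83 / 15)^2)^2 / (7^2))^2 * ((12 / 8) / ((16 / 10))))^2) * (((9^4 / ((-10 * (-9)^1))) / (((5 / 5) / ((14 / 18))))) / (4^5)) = -65934721389474854334093633195853 / 149850566611200000000000000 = -440003.15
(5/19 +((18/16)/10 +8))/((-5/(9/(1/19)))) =-114579/400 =-286.45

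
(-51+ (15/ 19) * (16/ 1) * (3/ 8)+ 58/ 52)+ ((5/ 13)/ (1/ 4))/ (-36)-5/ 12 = -405539/ 8892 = -45.61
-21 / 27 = -7 / 9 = -0.78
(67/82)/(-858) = -67/70356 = -0.00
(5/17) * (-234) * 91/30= -3549/17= -208.76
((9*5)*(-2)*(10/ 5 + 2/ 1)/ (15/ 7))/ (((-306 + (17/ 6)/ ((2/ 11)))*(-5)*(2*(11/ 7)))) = -0.04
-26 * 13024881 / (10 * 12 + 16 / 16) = -338646906 / 121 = -2798734.76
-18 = -18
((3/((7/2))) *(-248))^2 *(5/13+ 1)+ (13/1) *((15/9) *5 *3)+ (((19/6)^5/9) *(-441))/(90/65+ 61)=251637293290181/4017136032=62640.97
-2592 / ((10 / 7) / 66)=-598752 / 5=-119750.40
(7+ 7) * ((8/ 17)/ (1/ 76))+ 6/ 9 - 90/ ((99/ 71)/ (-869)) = 2886160/ 51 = 56591.37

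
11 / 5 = 2.20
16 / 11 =1.45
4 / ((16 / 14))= 3.50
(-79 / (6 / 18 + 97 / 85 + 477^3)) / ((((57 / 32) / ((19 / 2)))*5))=-21488 / 27675490291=-0.00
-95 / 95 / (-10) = 1 / 10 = 0.10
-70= -70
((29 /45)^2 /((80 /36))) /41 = 841 /184500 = 0.00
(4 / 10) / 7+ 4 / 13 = 166 / 455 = 0.36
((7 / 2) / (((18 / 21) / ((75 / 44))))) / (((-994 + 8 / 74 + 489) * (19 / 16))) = -45325 / 3904329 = -0.01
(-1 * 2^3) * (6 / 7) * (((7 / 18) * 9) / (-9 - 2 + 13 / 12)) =288 / 119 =2.42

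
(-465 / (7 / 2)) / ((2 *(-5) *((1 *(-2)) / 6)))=-279 / 7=-39.86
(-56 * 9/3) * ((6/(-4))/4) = 63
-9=-9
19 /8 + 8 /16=23 /8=2.88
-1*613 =-613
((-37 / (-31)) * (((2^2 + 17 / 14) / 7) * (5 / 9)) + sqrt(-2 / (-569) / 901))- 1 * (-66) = sqrt(1025338) / 512669 + 1818077 / 27342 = 66.50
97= 97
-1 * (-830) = 830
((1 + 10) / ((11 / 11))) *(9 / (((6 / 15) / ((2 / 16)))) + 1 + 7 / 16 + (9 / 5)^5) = 3182531 / 12500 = 254.60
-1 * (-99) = 99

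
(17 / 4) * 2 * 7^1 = 119 / 2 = 59.50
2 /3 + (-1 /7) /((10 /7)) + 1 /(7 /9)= 389 /210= 1.85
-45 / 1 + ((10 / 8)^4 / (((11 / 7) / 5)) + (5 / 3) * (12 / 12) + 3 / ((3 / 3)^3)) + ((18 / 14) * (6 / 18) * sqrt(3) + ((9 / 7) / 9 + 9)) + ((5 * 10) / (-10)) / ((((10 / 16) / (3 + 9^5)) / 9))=-251432518289 / 59136 + 3 * sqrt(3) / 7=-4251766.68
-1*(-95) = 95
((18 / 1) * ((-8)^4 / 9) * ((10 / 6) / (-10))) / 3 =-4096 / 9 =-455.11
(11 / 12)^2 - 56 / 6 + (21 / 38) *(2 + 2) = -17189 / 2736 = -6.28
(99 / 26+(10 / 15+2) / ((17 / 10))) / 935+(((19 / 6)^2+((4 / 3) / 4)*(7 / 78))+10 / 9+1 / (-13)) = 82553719 / 7438860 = 11.10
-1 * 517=-517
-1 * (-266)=266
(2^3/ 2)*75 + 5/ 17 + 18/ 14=35888/ 119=301.58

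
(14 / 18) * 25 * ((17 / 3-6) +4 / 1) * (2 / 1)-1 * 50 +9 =2743 / 27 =101.59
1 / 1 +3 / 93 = 1.03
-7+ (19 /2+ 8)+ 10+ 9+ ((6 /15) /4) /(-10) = 2949 /100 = 29.49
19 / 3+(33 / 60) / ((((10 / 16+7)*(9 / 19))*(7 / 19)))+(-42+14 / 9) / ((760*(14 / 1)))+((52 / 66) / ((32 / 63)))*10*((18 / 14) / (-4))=75266531 / 42836640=1.76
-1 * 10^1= -10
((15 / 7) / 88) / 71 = 15 / 43736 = 0.00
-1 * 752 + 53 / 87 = -65371 / 87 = -751.39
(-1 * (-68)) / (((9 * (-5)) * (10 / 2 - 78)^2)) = -68 / 239805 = -0.00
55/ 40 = 11/ 8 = 1.38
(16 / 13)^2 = 256 / 169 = 1.51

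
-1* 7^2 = -49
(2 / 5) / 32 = 1 / 80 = 0.01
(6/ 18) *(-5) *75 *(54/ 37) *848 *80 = -457920000/ 37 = -12376216.22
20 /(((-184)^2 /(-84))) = -0.05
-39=-39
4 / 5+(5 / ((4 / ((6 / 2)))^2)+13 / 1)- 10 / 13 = 16477 / 1040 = 15.84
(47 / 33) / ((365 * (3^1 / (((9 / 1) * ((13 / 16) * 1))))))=611 / 64240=0.01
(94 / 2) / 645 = 47 / 645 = 0.07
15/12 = 5/4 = 1.25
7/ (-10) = -7/ 10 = -0.70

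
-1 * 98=-98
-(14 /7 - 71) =69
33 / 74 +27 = 2031 / 74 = 27.45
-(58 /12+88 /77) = -251 /42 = -5.98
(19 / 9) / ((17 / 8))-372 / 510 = 0.26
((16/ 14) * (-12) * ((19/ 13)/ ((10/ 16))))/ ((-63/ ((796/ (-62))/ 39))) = -1935872/ 11551995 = -0.17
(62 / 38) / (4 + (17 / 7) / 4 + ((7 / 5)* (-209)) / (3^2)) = -39060 / 668021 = -0.06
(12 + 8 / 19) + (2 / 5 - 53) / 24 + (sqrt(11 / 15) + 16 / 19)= sqrt(165) / 15 + 25243 / 2280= 11.93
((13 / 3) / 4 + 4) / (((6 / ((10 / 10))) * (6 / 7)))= 427 / 432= 0.99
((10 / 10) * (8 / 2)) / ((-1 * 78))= -2 / 39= -0.05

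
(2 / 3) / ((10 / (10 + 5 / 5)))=11 / 15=0.73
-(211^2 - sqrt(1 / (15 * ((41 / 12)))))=-44521 + 2 * sqrt(205) / 205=-44520.86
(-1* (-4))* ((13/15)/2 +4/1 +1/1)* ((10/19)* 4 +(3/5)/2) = 52.27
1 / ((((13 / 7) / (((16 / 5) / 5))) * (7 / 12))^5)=260919263232 / 3625908203125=0.07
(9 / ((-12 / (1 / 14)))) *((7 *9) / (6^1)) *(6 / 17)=-0.20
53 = 53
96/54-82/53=110/477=0.23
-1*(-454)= 454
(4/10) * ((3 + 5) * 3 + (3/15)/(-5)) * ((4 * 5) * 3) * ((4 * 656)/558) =2704.13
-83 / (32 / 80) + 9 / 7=-2887 / 14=-206.21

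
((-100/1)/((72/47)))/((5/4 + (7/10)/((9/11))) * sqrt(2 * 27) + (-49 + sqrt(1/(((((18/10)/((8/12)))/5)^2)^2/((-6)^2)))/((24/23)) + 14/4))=43826659875 * sqrt(6)/45201073823 + 178876653750/45201073823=6.33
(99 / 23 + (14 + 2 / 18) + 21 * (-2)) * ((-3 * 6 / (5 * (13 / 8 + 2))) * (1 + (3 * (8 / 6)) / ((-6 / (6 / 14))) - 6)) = -2890144 / 23345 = -123.80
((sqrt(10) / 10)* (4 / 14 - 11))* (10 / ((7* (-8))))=75* sqrt(10) / 392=0.61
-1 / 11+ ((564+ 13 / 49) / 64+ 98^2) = 331600587 / 34496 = 9612.73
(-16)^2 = 256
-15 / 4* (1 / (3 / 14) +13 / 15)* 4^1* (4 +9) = -1079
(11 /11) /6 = 1 /6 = 0.17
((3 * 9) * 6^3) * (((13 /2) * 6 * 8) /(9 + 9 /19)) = 960336 /5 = 192067.20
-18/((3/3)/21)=-378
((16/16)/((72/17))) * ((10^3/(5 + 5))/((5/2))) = 85/9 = 9.44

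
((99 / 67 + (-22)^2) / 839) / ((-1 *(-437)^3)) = 32527 / 4691168953489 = 0.00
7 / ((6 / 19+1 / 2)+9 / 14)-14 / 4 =126 / 97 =1.30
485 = 485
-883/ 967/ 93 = -883/ 89931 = -0.01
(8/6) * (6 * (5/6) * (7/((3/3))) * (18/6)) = 140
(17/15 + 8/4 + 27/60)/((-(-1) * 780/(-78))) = -43/120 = -0.36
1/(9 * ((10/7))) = 0.08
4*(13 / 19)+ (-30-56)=-83.26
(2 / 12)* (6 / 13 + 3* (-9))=-115 / 26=-4.42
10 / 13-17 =-211 / 13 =-16.23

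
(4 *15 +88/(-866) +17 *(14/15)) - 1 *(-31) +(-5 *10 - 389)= -2157866/6495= -332.23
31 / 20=1.55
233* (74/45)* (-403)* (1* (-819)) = 632315866/5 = 126463173.20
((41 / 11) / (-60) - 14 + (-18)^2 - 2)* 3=203239 / 220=923.81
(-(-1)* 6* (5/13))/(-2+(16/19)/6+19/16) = -27360/7969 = -3.43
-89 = -89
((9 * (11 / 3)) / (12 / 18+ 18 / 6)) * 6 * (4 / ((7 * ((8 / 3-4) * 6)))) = -27 / 7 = -3.86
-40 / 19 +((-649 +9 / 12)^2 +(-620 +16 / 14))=419607.10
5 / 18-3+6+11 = 257 / 18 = 14.28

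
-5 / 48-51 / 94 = -1459 / 2256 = -0.65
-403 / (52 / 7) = -217 / 4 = -54.25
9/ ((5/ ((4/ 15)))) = 12/ 25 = 0.48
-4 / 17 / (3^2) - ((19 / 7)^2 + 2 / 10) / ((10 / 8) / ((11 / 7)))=-12515428 / 1311975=-9.54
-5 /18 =-0.28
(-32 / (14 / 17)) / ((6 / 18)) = -816 / 7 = -116.57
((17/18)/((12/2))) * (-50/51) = -25/162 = -0.15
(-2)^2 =4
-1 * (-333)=333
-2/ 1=-2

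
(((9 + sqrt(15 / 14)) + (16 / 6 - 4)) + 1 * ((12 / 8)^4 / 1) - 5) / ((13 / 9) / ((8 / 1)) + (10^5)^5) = 36 * sqrt(210) / 5040000000000000000000000091 + 1113 / 1440000000000000000000000026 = 0.00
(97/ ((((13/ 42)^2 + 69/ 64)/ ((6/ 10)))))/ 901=8213184/ 149264165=0.06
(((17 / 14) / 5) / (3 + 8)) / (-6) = -17 / 4620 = -0.00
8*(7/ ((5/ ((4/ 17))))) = 224/ 85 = 2.64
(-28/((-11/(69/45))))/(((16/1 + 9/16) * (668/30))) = 5152/486805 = 0.01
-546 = -546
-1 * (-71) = 71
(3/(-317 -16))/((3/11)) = -11/333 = -0.03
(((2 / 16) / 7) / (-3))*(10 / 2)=-5 / 168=-0.03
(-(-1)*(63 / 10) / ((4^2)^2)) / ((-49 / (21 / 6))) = -9 / 5120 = -0.00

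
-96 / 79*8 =-768 / 79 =-9.72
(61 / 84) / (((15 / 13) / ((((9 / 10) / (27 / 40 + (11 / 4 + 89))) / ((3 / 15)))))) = 0.03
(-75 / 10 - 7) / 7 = -29 / 14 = -2.07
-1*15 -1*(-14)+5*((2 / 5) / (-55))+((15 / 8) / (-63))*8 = -1472 / 1155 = -1.27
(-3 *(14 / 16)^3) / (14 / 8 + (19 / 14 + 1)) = -0.49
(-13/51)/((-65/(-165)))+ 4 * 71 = 4817/17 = 283.35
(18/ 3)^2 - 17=19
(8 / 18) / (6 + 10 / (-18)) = 4 / 49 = 0.08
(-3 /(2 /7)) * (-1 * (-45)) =-945 /2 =-472.50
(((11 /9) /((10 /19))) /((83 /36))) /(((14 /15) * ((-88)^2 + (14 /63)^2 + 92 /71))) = 0.00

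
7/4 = 1.75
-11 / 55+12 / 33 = 9 / 55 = 0.16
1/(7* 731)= 1/5117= 0.00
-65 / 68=-0.96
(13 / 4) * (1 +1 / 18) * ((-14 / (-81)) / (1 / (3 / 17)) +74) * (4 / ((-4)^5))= -2098265 / 2115072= -0.99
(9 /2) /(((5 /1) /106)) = 95.40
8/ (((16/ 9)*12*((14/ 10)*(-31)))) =-15/ 1736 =-0.01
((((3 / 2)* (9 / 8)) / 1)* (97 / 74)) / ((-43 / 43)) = -2619 / 1184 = -2.21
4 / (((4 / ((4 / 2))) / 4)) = 8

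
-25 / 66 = -0.38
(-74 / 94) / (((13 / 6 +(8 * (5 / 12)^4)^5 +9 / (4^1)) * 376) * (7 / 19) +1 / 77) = -791646050076195815424 / 615380105790943284562955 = -0.00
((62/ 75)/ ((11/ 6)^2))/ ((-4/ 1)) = -186/ 3025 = -0.06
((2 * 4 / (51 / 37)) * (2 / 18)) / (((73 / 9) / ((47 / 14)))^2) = 490398 / 4439057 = 0.11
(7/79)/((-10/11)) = -77/790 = -0.10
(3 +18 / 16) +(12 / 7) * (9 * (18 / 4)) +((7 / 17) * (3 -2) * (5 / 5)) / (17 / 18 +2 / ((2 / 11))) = 15062001 / 204680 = 73.59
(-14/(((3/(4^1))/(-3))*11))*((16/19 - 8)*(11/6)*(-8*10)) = 304640/57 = 5344.56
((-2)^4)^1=16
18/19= 0.95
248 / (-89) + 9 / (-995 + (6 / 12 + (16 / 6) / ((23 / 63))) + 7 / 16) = -90350264 / 32318303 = -2.80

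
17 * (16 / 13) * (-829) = -225488 / 13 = -17345.23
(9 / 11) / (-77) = -9 / 847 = -0.01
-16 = -16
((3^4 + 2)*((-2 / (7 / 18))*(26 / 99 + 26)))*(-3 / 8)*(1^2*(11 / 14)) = 3303.06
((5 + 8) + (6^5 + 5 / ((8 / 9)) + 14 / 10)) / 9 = 34649 / 40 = 866.22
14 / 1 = 14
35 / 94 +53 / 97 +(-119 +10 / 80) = -4302101 / 36472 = -117.96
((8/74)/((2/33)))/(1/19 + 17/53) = 4.78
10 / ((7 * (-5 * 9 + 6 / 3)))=-10 / 301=-0.03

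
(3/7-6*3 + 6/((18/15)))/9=-88/63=-1.40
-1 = -1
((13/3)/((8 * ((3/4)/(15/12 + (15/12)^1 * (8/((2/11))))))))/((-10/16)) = -65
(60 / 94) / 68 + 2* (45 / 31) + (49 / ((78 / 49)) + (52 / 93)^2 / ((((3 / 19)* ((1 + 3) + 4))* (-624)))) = 217943810843 / 6468275736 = 33.69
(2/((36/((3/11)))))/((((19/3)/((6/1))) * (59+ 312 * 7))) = 3/468787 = 0.00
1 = 1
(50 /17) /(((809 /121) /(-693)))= -4192650 /13753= -304.85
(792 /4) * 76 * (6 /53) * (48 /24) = 180576 /53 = 3407.09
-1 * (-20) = 20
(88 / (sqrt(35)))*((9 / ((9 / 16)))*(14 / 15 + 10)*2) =461824*sqrt(35) / 525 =5204.17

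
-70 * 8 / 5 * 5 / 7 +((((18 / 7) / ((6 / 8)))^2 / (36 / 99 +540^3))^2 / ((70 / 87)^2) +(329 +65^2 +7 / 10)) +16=4953363916368400311989020647 / 1103027126365243793282450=4490.70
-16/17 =-0.94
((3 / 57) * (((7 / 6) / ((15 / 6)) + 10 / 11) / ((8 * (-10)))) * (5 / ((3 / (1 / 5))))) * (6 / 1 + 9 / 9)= -1589 / 752400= -0.00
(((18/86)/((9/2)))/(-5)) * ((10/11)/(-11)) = 4/5203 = 0.00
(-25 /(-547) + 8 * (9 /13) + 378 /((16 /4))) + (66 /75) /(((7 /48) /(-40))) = -141.29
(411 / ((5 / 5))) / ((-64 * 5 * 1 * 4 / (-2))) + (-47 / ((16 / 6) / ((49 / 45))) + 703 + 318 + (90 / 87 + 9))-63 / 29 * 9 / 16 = 388325 / 384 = 1011.26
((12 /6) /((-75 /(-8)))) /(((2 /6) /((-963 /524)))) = -3852 /3275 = -1.18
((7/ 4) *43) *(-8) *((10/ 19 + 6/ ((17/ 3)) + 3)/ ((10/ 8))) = -2208.20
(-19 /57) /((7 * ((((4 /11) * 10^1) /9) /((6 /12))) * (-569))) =33 /318640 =0.00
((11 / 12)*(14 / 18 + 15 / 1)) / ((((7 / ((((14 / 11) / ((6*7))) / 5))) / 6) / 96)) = 2272 / 315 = 7.21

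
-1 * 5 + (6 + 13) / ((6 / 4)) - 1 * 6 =5 / 3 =1.67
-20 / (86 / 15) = -3.49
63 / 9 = 7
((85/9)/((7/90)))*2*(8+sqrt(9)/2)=2307.14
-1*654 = -654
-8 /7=-1.14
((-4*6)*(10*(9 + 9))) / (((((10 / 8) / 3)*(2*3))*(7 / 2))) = -3456 / 7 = -493.71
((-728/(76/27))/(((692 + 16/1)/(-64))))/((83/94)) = 2463552/93043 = 26.48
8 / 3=2.67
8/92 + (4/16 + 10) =10.34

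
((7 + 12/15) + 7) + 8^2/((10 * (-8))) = 14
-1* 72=-72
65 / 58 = 1.12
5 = 5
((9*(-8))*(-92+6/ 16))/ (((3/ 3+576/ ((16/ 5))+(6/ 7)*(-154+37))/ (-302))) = -13946058/ 565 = -24683.29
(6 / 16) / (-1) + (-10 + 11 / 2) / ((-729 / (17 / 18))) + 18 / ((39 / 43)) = 1476667 / 75816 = 19.48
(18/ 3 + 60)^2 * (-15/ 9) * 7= -50820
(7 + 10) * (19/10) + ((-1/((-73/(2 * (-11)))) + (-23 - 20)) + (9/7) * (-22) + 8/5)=-192581/5110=-37.69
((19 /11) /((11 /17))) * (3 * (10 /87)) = 3230 /3509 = 0.92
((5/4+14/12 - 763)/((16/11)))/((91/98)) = -702779/1248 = -563.12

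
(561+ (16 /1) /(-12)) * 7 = 11753 /3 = 3917.67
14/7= 2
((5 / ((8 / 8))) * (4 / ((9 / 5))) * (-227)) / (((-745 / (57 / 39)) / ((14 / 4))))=301910 / 17433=17.32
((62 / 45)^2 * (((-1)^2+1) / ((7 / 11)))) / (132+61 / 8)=676544 / 15833475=0.04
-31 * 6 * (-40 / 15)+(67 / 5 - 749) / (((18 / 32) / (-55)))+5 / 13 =2824447 / 39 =72421.72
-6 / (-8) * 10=15 / 2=7.50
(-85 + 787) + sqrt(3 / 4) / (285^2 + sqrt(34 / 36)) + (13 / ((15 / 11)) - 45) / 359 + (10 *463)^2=21437601.90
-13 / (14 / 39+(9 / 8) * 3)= -4056 / 1165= -3.48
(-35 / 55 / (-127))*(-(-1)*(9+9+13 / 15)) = 1981 / 20955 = 0.09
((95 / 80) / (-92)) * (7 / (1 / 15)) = -1995 / 1472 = -1.36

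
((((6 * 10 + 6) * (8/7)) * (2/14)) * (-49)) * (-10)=5280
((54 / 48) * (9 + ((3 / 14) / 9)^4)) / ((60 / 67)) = 375270551 / 33191424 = 11.31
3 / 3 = 1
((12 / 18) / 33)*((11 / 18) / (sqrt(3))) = 0.01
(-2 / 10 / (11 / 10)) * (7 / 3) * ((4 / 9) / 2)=-28 / 297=-0.09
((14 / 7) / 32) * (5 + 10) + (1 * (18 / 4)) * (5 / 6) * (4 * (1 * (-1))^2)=255 / 16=15.94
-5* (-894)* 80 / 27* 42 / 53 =1668800 / 159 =10495.60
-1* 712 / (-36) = 19.78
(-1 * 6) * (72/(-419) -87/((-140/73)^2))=587007711/4106200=142.96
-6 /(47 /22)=-132 /47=-2.81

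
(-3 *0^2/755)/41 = 0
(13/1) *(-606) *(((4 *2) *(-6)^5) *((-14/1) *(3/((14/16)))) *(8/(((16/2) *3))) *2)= -15682387968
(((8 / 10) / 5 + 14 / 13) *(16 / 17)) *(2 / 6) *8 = 17152 / 5525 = 3.10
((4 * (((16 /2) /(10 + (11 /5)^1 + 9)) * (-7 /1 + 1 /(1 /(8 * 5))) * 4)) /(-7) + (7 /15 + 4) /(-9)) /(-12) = 1450457 /601020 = 2.41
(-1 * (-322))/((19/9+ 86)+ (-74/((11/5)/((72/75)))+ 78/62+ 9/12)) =19764360/3549499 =5.57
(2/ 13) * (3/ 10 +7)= 73/ 65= 1.12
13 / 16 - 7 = -99 / 16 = -6.19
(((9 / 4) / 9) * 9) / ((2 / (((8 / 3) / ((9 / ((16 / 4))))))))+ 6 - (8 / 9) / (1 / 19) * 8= -1150 / 9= -127.78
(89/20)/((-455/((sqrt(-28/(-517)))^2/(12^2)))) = -0.00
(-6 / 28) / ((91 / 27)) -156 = -198825 / 1274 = -156.06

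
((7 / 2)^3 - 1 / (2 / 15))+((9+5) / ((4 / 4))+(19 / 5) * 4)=2583 / 40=64.58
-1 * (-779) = 779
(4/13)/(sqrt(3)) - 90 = -90 +4 * sqrt(3)/39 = -89.82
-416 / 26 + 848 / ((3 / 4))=1114.67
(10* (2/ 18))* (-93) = -310/ 3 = -103.33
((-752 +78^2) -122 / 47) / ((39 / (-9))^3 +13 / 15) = -16907535 / 255398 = -66.20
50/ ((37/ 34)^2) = 42.22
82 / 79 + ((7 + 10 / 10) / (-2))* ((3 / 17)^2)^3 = 1979050294 / 1906867951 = 1.04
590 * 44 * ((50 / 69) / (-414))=-649000 / 14283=-45.44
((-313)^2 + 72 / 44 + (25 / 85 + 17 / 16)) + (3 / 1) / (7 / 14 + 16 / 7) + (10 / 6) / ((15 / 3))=11432320477 / 116688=97973.40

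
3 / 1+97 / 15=142 / 15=9.47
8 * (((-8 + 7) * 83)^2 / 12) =13778 / 3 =4592.67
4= 4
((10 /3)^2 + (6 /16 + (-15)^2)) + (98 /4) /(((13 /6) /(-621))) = -6351313 /936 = -6785.59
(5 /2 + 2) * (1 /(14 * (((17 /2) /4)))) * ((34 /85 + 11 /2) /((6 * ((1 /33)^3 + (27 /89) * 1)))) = 566115561 /1154761720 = 0.49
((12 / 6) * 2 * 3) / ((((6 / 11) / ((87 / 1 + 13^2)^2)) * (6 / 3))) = 720896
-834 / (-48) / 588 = 139 / 4704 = 0.03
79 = 79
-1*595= -595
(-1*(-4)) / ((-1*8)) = -1 / 2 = -0.50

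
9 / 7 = 1.29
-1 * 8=-8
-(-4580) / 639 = 4580 / 639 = 7.17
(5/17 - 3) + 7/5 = -111/85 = -1.31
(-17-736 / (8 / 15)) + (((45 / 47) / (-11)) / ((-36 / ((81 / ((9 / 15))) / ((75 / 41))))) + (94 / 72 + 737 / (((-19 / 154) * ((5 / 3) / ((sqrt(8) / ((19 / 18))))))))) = -12257784 * sqrt(2) / 1805-6493336 / 4653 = -10999.46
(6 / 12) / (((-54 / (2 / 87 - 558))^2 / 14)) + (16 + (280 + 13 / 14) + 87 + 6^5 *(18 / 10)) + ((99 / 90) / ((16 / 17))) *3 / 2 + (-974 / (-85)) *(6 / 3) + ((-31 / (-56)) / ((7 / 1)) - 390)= 21713585958747409 / 1470825034560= 14762.86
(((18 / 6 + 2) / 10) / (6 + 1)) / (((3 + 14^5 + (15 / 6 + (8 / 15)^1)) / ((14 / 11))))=30 / 177483911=0.00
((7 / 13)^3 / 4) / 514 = 343 / 4517032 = 0.00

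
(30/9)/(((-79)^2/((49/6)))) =245/56169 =0.00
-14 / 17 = -0.82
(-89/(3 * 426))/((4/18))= -89/284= -0.31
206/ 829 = 0.25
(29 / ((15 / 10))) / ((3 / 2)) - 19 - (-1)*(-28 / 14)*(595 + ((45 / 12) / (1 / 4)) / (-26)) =-139810 / 117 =-1194.96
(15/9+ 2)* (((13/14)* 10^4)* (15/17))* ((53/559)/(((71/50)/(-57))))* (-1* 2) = 228670.24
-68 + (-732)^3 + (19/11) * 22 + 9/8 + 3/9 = -9413356717/24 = -392223196.54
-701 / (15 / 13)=-9113 / 15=-607.53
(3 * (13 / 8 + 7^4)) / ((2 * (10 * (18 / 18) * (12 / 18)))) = 172989 / 320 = 540.59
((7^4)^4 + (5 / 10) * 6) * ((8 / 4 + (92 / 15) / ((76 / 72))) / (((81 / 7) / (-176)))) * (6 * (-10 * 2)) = 243037472660960631808 / 513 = 473757256649046065.90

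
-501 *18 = -9018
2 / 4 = 1 / 2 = 0.50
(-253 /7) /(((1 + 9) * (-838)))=253 /58660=0.00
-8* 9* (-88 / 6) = 1056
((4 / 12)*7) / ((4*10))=0.06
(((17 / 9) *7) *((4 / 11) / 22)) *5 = 1.09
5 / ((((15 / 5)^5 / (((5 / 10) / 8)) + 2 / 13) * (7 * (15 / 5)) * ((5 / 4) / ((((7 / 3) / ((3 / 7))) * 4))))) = 728 / 682371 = 0.00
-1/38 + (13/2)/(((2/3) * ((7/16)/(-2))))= -11863/266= -44.60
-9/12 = -3/4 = -0.75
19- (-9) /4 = 85 /4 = 21.25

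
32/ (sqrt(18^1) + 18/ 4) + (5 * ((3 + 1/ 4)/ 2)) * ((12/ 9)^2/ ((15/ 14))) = 2092/ 27 - 128 * sqrt(2)/ 3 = 17.14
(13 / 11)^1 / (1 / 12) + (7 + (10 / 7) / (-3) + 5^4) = 149158 / 231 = 645.71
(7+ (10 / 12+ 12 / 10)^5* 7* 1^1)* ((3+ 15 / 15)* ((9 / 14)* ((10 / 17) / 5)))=868896301 / 11475000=75.72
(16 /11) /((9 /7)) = 112 /99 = 1.13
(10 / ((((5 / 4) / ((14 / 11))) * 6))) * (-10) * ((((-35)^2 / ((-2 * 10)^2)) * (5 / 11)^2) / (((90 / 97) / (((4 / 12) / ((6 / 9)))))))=-831775 / 143748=-5.79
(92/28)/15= 23/105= 0.22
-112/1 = -112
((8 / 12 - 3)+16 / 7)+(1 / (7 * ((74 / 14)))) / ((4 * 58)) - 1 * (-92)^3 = 140369405069 / 180264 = 778687.95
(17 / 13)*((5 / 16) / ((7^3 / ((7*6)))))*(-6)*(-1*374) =143055 / 1274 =112.29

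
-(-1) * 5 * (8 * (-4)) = -160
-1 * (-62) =62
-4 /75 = -0.05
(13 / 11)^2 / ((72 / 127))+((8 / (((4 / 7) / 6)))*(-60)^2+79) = 2635218511 / 8712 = 302481.46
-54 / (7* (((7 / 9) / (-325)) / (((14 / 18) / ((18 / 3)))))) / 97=2925 / 679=4.31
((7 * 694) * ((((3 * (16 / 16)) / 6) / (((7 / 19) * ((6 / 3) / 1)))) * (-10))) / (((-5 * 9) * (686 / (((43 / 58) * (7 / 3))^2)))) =12190457 / 3814776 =3.20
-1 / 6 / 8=-1 / 48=-0.02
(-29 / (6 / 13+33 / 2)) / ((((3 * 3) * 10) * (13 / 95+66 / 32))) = -114608 / 13268367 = -0.01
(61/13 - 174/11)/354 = -1591/50622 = -0.03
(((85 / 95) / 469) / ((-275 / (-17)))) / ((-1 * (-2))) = 289 / 4901050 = 0.00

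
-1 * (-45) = 45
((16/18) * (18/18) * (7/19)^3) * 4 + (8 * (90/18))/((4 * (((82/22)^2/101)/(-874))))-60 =-6599790913744/103769811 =-63600.30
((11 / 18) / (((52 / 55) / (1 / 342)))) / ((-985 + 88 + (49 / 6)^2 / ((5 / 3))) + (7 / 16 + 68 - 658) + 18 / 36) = -3025 / 2314483119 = -0.00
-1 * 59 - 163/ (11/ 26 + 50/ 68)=-51127/ 256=-199.71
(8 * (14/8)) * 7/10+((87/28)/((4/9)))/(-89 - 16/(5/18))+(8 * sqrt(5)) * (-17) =4003129/410480 - 136 * sqrt(5) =-294.35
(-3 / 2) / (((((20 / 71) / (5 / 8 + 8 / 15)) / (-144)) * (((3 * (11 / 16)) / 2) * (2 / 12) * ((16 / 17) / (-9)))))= -13589613 / 275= -49416.77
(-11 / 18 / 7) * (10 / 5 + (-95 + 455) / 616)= -199 / 882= -0.23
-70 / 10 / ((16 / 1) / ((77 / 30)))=-539 / 480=-1.12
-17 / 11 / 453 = -17 / 4983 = -0.00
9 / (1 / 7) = 63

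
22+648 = 670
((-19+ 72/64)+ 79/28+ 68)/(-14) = -2965/784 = -3.78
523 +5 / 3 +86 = 1832 / 3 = 610.67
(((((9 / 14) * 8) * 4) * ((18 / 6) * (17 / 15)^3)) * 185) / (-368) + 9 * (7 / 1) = 17.84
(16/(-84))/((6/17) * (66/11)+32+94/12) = -136/29953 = -0.00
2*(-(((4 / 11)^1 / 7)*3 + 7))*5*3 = -16530 / 77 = -214.68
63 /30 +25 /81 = 1951 /810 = 2.41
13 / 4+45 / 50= 83 / 20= 4.15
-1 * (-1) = 1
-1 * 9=-9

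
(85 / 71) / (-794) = -85 / 56374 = -0.00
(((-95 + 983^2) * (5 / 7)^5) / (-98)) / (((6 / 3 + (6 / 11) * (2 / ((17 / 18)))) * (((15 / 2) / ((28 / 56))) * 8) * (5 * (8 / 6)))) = -2258478475 / 3109698368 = -0.73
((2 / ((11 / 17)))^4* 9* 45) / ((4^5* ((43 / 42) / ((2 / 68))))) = 41785065 / 40292032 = 1.04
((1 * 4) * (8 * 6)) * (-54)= -10368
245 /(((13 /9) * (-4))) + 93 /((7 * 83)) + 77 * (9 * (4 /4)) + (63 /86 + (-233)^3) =-16432109726593 /1299116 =-12648685.51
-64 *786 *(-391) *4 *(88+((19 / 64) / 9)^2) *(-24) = -1495481558429 / 9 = -166164617603.22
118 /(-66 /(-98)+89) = 2891 /2197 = 1.32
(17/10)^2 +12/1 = 1489/100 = 14.89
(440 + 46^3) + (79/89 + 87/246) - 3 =713556413/7298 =97774.24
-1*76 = -76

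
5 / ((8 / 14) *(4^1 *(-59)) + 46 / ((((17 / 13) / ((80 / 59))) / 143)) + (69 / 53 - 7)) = 1860565 / 2485753082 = 0.00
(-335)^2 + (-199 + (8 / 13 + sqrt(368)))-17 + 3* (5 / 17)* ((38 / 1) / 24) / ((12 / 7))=4* sqrt(23) + 1188206645 / 10608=112029.61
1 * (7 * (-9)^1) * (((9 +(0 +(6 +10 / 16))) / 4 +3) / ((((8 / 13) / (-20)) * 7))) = 2020.08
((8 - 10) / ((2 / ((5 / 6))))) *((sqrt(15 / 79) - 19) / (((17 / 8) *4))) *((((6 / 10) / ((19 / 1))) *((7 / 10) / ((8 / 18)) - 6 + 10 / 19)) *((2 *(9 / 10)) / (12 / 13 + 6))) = -0.06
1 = 1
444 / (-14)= -222 / 7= -31.71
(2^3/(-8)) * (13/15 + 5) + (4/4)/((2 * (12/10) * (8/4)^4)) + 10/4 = -1069/320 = -3.34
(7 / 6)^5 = 16807 / 7776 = 2.16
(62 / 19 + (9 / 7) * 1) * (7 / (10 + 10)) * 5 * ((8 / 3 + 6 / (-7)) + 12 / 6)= 12100 / 399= 30.33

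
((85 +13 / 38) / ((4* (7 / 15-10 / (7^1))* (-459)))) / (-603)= -37835 / 472120056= -0.00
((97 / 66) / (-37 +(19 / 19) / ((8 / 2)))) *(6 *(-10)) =3880 / 1617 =2.40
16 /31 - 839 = -25993 /31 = -838.48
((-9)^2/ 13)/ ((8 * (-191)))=-0.00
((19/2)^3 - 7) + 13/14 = 851.30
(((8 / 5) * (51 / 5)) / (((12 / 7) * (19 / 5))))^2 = 6.28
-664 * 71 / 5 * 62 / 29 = -20158.12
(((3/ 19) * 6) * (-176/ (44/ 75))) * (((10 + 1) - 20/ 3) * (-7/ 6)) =27300/ 19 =1436.84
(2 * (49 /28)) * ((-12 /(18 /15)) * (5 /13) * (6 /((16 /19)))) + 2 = -93.91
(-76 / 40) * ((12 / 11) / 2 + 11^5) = -33659773 / 110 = -305997.94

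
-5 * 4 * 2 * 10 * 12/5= -960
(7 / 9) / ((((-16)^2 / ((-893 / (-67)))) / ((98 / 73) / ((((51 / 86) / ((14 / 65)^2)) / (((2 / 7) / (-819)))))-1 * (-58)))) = 333620580522313 / 142047270518400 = 2.35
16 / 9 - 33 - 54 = -767 / 9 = -85.22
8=8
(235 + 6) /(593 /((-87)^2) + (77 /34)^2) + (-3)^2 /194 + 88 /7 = 3644312000107 /61873344022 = 58.90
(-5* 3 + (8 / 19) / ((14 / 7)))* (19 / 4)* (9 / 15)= -843 / 20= -42.15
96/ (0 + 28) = 24/ 7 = 3.43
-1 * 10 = -10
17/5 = 3.40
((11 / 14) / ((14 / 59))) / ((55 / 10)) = 59 / 98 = 0.60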